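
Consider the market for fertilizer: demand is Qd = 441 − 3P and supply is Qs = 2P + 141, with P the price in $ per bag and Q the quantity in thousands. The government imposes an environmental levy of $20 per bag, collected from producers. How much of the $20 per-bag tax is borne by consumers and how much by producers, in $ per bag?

Consumers bear $8 per bag; producers bear $12 per bag.

Before the tax: set 441 − 3P = 2P + 141 → P* = $60, Q* = 261.
With the tax collected from producers, supply shifts: Qs = 2(P − 20) + 141.
New equilibrium: consumers pay $68, producers receive $48, Q = 237. (Wedge: Pb − Ps = 20.)
Burden on consumers: $8; on producers: $12. (They sum to $20.)
The less price-elastic side of the market bears the larger share of a per-unit tax.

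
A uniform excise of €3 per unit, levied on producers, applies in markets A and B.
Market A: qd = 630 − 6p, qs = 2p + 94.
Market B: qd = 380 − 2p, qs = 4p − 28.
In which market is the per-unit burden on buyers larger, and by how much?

Market B, by €1.25.

Market A: pre-tax p* = €67, q* = 228; post-tax q = 223.5; per-unit burden on buyers = €0.75.
Market B: pre-tax p* = €68, q* = 244; post-tax q = 240; per-unit burden on buyers = €2.
Difference: €0.75 vs €2 → market B is larger by €1.25.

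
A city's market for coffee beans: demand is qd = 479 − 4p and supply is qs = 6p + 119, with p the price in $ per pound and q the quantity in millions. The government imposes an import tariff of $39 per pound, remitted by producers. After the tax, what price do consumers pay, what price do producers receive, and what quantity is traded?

Without the tax, 479 − 4p = 6p + 119 gives 10p = 360, so p* = $36 and q* = 335.
With the tax collected from producers, supply shifts: qs = 6(p − 39) + 119.
Solving gives q = 241.4 with consumers paying $59.4 and producers receiving $20.4 (the $39 wedge).
The less price-elastic side of the market bears the larger share of a per-unit tax.

Consumers pay $59.4; producers receive $20.4; quantity = 241.4.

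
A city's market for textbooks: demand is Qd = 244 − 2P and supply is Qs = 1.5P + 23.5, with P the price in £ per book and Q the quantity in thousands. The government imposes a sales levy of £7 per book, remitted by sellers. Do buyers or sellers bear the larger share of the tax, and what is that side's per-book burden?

Before the tax: set 244 − 2P = 1.5P + 23.5 → P* = £63, Q* = 118.
With the tax collected from sellers, supply shifts: Qs = 1.5(P − 7) + 23.5.
New equilibrium: buyers pay £66, sellers receive £59, Q = 112. (Wedge: Pb − Ps = 7.)
Per-book burden: buyers £3, sellers £4.
Sellers take the larger share because supply is less price-elastic here (demand slope 2 vs supply slope 1.5).
The less price-elastic side of the market bears the larger share of a per-unit tax.

Sellers bear the larger share: £4 per book.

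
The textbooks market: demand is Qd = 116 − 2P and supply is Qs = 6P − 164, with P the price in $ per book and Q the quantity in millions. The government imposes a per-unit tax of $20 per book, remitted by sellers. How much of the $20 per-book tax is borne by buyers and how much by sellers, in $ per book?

Buyers bear $15 per book; sellers bear $5 per book.

Without the tax, 116 − 2P = 6P − 164 gives 8P = 280, so P* = $35 and Q* = 46.
With the tax collected from sellers, supply shifts: Qs = 6(P − 20) − 164.
Solving gives Q = 16 with buyers paying $50 and sellers receiving $30 (the $20 wedge).
Burden on buyers: $15; on sellers: $5. (They sum to $20.)
The less price-elastic side of the market bears the larger share of a per-unit tax.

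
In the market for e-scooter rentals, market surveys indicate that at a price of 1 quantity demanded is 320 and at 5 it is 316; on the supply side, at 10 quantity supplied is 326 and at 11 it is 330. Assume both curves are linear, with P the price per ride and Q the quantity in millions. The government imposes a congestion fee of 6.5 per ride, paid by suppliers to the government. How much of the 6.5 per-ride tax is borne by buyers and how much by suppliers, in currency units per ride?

Demand slope: (316 − 320)/(5 − 1) = -1, so Qd = 321 − P.
Supply slope: (330 − 326)/(11 − 10) = 4, so Qs = 4P + 286.
Without the tax, 321 − P = 4P + 286 gives 5P = 35, so P* = 7 and Q* = 314.
With the tax collected from suppliers, supply shifts: Qs = 4(P − 6.5) + 286.
New equilibrium: buyers pay 12.2, suppliers receive 5.7, Q = 308.8. (Wedge: Pb − Ps = 6.5.)
Burden on buyers: 5.2; on suppliers: 1.3. (They sum to 6.5.)
The less price-elastic side of the market bears the larger share of a per-unit tax.

Buyers bear 5.2 per ride; suppliers bear 1.3 per ride.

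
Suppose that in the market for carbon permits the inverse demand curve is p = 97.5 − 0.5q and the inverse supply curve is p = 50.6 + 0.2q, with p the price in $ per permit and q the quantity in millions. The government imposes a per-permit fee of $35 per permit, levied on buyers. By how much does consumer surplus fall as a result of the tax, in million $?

Rewrite in direct form: qd = 195 − 2p and qs = 5p − 253.
Without the tax, 195 − 2p = 5p − 253 gives 7p = 448, so p* = $64 and q* = 67.
With the tax collected from buyers, demand (in seller-price terms) shifts: qd = 195 − 2(p + 35).
Solving gives q = 17 with buyers paying $89 and suppliers receiving $54 (the $35 wedge).
ΔCS is the trapezoid between Q = 17 and Q = 67 of height $25: ½ · (67 + 17) · 25 = $1050.

Consumer surplus falls by $1050 million.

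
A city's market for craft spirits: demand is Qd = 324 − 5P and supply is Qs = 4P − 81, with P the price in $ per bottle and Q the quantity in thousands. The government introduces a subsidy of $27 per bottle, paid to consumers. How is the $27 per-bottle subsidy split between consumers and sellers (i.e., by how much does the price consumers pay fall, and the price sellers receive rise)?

Consumers gain $12 per bottle; sellers gain $15 per bottle.

Without the subsidy, 324 − 5P = 4P − 81 gives 9P = 405, so P* = $45 and Q* = 99.
With a per-unit subsidy paid to consumers, each effectively pays P − 27, so demand becomes Qd = 324 − 5(P − 27).
New equilibrium: consumers pay $33, sellers receive $60, Q = 159. (Wedge: Pb − Ps = −27.)
Gain to consumers: $12; to sellers: $15. (They sum to $27.)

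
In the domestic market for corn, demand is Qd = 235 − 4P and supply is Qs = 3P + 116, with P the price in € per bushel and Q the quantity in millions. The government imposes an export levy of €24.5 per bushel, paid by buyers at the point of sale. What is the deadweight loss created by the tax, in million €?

Without the tax, 235 − 4P = 3P + 116 gives 7P = 119, so P* = €17 and Q* = 167.
With the tax collected from buyers, demand (in seller-price terms) shifts: Qd = 235 − 4(P + 24.5).
Solving gives Q = 125 with buyers paying €27.5 and suppliers receiving €3 (the €24.5 wedge).
Quantity falls by |ΔQ| = |167 − 125| = 42.
DWL = ½ · t · |ΔQ| = ½ · 24.5 · 42 = €514.5.

Deadweight loss = €514.5 million.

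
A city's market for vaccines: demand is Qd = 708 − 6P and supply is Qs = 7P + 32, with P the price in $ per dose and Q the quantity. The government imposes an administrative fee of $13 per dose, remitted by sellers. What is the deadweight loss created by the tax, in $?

Deadweight loss = $273.

Without the tax, 708 − 6P = 7P + 32 gives 13P = 676, so P* = $52 and Q* = 396.
With the tax collected from sellers, supply shifts: Qs = 7(P − 13) + 32.
Solving gives Q = 354 with consumers paying $59 and sellers receiving $46 (the $13 wedge).
Quantity falls by |ΔQ| = |396 − 354| = 42.
DWL = ½ · t · |ΔQ| = ½ · 13 · 42 = $273.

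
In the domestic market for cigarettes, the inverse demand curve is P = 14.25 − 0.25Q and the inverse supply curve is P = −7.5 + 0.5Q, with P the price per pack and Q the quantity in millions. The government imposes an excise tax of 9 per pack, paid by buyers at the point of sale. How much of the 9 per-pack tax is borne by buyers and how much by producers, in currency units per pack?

Buyers bear 3 per pack; producers bear 6 per pack.

Rewrite in direct form: Qd = 57 − 4P and Qs = 2P + 15.
Before the tax: set 57 − 4P = 2P + 15 → P* = 7, Q* = 29.
With the tax collected from buyers, demand (in seller-price terms) shifts: Qd = 57 − 4(P + 9).
New equilibrium: buyers pay 10, producers receive 1, Q = 17. (Wedge: Pb − Ps = 9.)
Burden on buyers: 3; on producers: 6. (They sum to 9.)
The less price-elastic side of the market bears the larger share of a per-unit tax.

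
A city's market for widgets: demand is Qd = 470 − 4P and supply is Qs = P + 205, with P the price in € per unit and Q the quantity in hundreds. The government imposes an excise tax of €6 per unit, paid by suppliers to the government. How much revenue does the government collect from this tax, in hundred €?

Without the tax, 470 − 4P = P + 205 gives 5P = 265, so P* = €53 and Q* = 258.
With the tax collected from suppliers, supply shifts: Qs = (P − 6) + 205.
New equilibrium: buyers pay €54.2, suppliers receive €48.2, Q = 253.2. (Wedge: Pb − Ps = 6.)
Revenue = t · Q = 6 · 253.2 = €1519.2.

Tax revenue = €1519.2 hundred.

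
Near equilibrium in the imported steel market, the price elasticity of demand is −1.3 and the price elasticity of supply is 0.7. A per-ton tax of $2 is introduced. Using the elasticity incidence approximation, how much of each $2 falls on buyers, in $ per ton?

Incidence ratio: buyers' share ≈ εs / (εs + |εd|) = 0.7 / (0.7 + 1.3) = 0.35.
So buyers bear ≈ 0.35 × $2 = $0.7; sellers bear $1.3.

Buyers bear ≈ $0.7 per ton.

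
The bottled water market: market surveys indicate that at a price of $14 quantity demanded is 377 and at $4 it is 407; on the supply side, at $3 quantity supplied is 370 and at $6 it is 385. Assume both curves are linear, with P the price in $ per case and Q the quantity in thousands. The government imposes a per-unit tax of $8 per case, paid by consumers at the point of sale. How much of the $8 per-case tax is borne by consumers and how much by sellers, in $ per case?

Demand slope: (407 − 377)/(4 − 14) = -3, so Qd = 419 − 3P.
Supply slope: (385 − 370)/(6 − 3) = 5, so Qs = 5P + 355.
Without the tax, 419 − 3P = 5P + 355 gives 8P = 64, so P* = $8 and Q* = 395.
With the tax collected from consumers, demand (in seller-price terms) shifts: Qd = 419 − 3(P + 8).
Solving gives Q = 380 with consumers paying $13 and sellers receiving $5 (the $8 wedge).
Burden on consumers: $5; on sellers: $3. (They sum to $8.)
The less price-elastic side of the market bears the larger share of a per-unit tax.

Consumers bear $5 per case; sellers bear $3 per case.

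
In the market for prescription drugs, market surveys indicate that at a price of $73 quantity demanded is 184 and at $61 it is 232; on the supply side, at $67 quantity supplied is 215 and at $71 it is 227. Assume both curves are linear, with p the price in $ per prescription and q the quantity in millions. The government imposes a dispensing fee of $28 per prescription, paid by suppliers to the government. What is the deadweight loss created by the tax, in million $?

Deadweight loss = $672 million.

Demand slope: (232 − 184)/(61 − 73) = -4, so qd = 476 − 4p.
Supply slope: (227 − 215)/(71 − 67) = 3, so qs = 3p + 14.
Without the tax, 476 − 4p = 3p + 14 gives 7p = 462, so p* = $66 and q* = 212.
With the tax collected from suppliers, supply shifts: qs = 3(p − 28) + 14.
New equilibrium: buyers pay $78, suppliers receive $50, q = 164. (Wedge: pb − ps = 28.)
Quantity falls by |ΔQ| = |212 − 164| = 48.
DWL = ½ · t · |ΔQ| = ½ · 28 · 48 = $672.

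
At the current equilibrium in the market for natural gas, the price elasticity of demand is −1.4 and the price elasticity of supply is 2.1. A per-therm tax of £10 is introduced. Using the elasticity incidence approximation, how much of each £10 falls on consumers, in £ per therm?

Consumers bear ≈ £6 per therm.

Incidence ratio: consumers' share ≈ εs / (εs + |εd|) = 2.1 / (2.1 + 1.4) = 0.6.
So consumers bear ≈ 0.6 × £10 = £6; sellers bear £4.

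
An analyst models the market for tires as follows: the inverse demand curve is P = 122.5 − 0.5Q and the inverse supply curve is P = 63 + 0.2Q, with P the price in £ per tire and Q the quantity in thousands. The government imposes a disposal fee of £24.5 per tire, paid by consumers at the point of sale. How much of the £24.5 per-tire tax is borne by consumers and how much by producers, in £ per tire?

Consumers bear £17.5 per tire; producers bear £7 per tire.

Inverting to Q(P) form: Qd = 245 − 2P; Qs = 5P − 315.
Before the tax: set 245 − 2P = 5P − 315 → P* = £80, Q* = 85.
With the tax collected from consumers, demand (in seller-price terms) shifts: Qd = 245 − 2(P + 24.5).
Solving gives Q = 50 with consumers paying £97.5 and producers receiving £73 (the £24.5 wedge).
Burden on consumers: £17.5; on producers: £7. (They sum to £24.5.)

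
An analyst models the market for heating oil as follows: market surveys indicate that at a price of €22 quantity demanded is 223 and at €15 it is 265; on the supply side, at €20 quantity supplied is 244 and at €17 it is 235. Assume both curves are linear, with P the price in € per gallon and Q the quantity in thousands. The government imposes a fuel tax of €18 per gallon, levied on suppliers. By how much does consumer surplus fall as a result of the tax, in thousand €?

Demand slope: (265 − 223)/(15 − 22) = -6, so Qd = 355 − 6P.
Supply slope: (235 − 244)/(17 − 20) = 3, so Qs = 3P + 184.
Without the tax, 355 − 6P = 3P + 184 gives 9P = 171, so P* = €19 and Q* = 241.
With the tax collected from suppliers, supply shifts: Qs = 3(P − 18) + 184.
Solving gives Q = 205 with consumers paying €25 and suppliers receiving €7 (the €18 wedge).
ΔCS is the trapezoid between Q = 205 and Q = 241 of height €6: ½ · (241 + 205) · 6 = €1338.

Consumer surplus falls by €1338 thousand.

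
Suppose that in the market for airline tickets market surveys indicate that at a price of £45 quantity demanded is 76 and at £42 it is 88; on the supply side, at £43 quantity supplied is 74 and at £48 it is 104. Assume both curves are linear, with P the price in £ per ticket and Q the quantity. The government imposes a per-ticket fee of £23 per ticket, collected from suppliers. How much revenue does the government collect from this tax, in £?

Demand slope: (88 − 76)/(42 − 45) = -4, so Qd = 256 − 4P.
Supply slope: (104 − 74)/(48 − 43) = 6, so Qs = 6P − 184.
Without the tax, 256 − 4P = 6P − 184 gives 10P = 440, so P* = £44 and Q* = 80.
With the tax collected from suppliers, supply shifts: Qs = 6(P − 23) − 184.
Solving gives Q = 24.8 with consumers paying £57.8 and suppliers receiving £34.8 (the £23 wedge).
Revenue = t · Q = 23 · 24.8 = £570.4.

Tax revenue = £570.4.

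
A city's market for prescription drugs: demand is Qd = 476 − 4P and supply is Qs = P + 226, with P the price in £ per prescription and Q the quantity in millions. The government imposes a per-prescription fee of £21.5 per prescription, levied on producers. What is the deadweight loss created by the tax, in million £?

Deadweight loss = £184.9 million.

Without the tax, 476 − 4P = P + 226 gives 5P = 250, so P* = £50 and Q* = 276.
With the tax collected from producers, supply shifts: Qs = (P − 21.5) + 226.
Solving gives Q = 258.8 with consumers paying £54.3 and producers receiving £32.8 (the £21.5 wedge).
Quantity falls by |ΔQ| = |276 − 258.8| = 17.2.
DWL = ½ · t · |ΔQ| = ½ · 21.5 · 17.2 = £184.9.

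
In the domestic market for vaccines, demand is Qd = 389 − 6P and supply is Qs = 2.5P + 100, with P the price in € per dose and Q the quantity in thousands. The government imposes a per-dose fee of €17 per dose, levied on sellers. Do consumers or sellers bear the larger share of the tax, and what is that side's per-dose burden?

Before the tax: set 389 − 6P = 2.5P + 100 → P* = €34, Q* = 185.
With the tax collected from sellers, supply shifts: Qs = 2.5(P − 17) + 100.
New equilibrium: consumers pay €39, sellers receive €22, Q = 155. (Wedge: Pb − Ps = 17.)
Per-dose burden: consumers €5, sellers €12.
Sellers take the larger share because supply is less price-elastic here (demand slope 6 vs supply slope 2.5).

Sellers bear the larger share: €12 per dose.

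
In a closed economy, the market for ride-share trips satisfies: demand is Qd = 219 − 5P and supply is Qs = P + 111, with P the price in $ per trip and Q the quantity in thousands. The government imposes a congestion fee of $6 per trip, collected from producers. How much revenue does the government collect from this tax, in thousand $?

Without the tax, 219 − 5P = P + 111 gives 6P = 108, so P* = $18 and Q* = 129.
With the tax collected from producers, supply shifts: Qs = (P − 6) + 111.
New equilibrium: buyers pay $19, producers receive $13, Q = 124. (Wedge: Pb − Ps = 6.)
Revenue = t · Q = 6 · 124 = $744.

Tax revenue = $744 thousand.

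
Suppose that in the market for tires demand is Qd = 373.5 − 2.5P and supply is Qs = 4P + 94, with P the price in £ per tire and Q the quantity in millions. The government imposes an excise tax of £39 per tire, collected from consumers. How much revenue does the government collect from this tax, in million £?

Tax revenue = £8034 million.

Without the tax, 373.5 − 2.5P = 4P + 94 gives 6.5P = 279.5, so P* = £43 and Q* = 266.
With the tax collected from consumers, demand (in seller-price terms) shifts: Qd = 373.5 − 2.5(P + 39).
Solving gives Q = 206 with consumers paying £67 and sellers receiving £28 (the £39 wedge).
Revenue = t · Q = 39 · 206 = £8034.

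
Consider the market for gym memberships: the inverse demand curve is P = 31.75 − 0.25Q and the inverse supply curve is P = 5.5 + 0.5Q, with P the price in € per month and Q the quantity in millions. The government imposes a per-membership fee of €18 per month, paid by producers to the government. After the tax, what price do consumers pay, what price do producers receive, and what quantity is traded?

Rewrite in direct form: Qd = 127 − 4P and Qs = 2P − 11.
Before the tax: set 127 − 4P = 2P − 11 → P* = €23, Q* = 35.
With the tax collected from producers, supply shifts: Qs = 2(P − 18) − 11.
New equilibrium: consumers pay €29, producers receive €11, Q = 11. (Wedge: Pb − Ps = 18.)
The less price-elastic side of the market bears the larger share of a per-unit tax.

Consumers pay €29; producers receive €11; quantity = 11.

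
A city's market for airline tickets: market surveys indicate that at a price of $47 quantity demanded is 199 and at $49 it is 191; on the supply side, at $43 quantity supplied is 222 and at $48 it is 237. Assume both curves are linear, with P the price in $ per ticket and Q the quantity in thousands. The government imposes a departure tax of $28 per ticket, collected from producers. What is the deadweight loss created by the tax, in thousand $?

Demand slope: (191 − 199)/(49 − 47) = -4, so Qd = 387 − 4P.
Supply slope: (237 − 222)/(48 − 43) = 3, so Qs = 3P + 93.
Without the tax, 387 − 4P = 3P + 93 gives 7P = 294, so P* = $42 and Q* = 219.
With the tax collected from producers, supply shifts: Qs = 3(P − 28) + 93.
New equilibrium: consumers pay $54, producers receive $26, Q = 171. (Wedge: Pb − Ps = 28.)
Quantity falls by |ΔQ| = |219 − 171| = 48.
DWL = ½ · t · |ΔQ| = ½ · 28 · 48 = $672.

Deadweight loss = $672 thousand.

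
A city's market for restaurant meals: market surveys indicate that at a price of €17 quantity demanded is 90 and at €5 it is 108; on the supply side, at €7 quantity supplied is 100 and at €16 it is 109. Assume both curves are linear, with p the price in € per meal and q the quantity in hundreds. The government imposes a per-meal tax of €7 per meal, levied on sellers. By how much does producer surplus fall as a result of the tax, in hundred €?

Producer surplus falls by €419.58 hundred.

Demand slope: (108 − 90)/(5 − 17) = -1.5, so qd = 115.5 − 1.5p.
Supply slope: (109 − 100)/(16 − 7) = 1, so qs = p + 93.
Before the tax: set 115.5 − 1.5p = p + 93 → p* = €9, q* = 102.
With the tax collected from sellers, supply shifts: qs = (p − 7) + 93.
Solving gives q = 97.8 with buyers paying €11.8 and sellers receiving €4.8 (the €7 wedge).
ΔPS is the trapezoid between Q = 97.8 and Q = 102 of height €4.2: ½ · (102 + 97.8) · 4.2 = €419.58.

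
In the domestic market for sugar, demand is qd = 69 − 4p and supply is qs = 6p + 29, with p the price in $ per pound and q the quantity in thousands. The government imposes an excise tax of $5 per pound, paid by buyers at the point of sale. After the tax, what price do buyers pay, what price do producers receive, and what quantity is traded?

Buyers pay $7; producers receive $2; quantity = 41.

Before the tax: set 69 − 4p = 6p + 29 → p* = $4, q* = 53.
With the tax collected from buyers, demand (in seller-price terms) shifts: qd = 69 − 4(p + 5).
New equilibrium: buyers pay $7, producers receive $2, q = 41. (Wedge: pb − ps = 5.)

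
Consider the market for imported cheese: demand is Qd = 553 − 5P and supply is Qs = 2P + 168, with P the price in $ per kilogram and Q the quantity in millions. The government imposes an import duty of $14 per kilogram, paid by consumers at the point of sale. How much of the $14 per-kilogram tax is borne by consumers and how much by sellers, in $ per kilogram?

Before the tax: set 553 − 5P = 2P + 168 → P* = $55, Q* = 278.
With the tax collected from consumers, demand (in seller-price terms) shifts: Qd = 553 − 5(P + 14).
New equilibrium: consumers pay $59, sellers receive $45, Q = 258. (Wedge: Pb − Ps = 14.)
Burden on consumers: $4; on sellers: $10. (They sum to $14.)
The less price-elastic side of the market bears the larger share of a per-unit tax.

Consumers bear $4 per kilogram; sellers bear $10 per kilogram.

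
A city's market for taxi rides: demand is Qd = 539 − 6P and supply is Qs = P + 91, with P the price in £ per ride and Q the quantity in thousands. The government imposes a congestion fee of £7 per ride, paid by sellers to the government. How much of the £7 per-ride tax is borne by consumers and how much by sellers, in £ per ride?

Before the tax: set 539 − 6P = P + 91 → P* = £64, Q* = 155.
With the tax collected from sellers, supply shifts: Qs = (P − 7) + 91.
Solving gives Q = 149 with consumers paying £65 and sellers receiving £58 (the £7 wedge).
Burden on consumers: £1; on sellers: £6. (They sum to £7.)

Consumers bear £1 per ride; sellers bear £6 per ride.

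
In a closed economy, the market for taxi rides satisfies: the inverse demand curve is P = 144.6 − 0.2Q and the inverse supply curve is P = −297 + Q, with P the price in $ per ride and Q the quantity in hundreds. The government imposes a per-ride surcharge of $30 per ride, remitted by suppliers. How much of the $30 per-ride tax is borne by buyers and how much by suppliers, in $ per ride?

Buyers bear $5 per ride; suppliers bear $25 per ride.

Inverting to Q(P) form: Qd = 723 − 5P; Qs = P + 297.
Before the tax: set 723 − 5P = P + 297 → P* = $71, Q* = 368.
With the tax collected from suppliers, supply shifts: Qs = (P − 30) + 297.
New equilibrium: buyers pay $76, suppliers receive $46, Q = 343. (Wedge: Pb − Ps = 30.)
Burden on buyers: $5; on suppliers: $25. (They sum to $30.)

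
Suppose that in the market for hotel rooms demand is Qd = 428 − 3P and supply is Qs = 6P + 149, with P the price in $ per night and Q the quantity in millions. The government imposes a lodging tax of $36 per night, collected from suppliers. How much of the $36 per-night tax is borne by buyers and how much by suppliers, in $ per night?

Without the tax, 428 − 3P = 6P + 149 gives 9P = 279, so P* = $31 and Q* = 335.
With the tax collected from suppliers, supply shifts: Qs = 6(P − 36) + 149.
Solving gives Q = 263 with buyers paying $55 and suppliers receiving $19 (the $36 wedge).
Burden on buyers: $24; on suppliers: $12. (They sum to $36.)

Buyers bear $24 per night; suppliers bear $12 per night.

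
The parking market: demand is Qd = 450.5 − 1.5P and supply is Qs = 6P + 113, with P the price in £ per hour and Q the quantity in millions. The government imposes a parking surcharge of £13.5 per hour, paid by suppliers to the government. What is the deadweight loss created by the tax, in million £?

Deadweight loss = £109.35 million.

Without the tax, 450.5 − 1.5P = 6P + 113 gives 7.5P = 337.5, so P* = £45 and Q* = 383.
With the tax collected from suppliers, supply shifts: Qs = 6(P − 13.5) + 113.
New equilibrium: consumers pay £55.8, suppliers receive £42.3, Q = 366.8. (Wedge: Pb − Ps = 13.5.)
Quantity falls by |ΔQ| = |383 − 366.8| = 16.2.
DWL = ½ · t · |ΔQ| = ½ · 13.5 · 16.2 = £109.35.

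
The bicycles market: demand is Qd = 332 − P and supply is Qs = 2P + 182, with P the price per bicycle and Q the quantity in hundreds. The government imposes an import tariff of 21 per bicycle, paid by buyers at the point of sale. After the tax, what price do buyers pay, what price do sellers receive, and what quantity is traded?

Buyers pay 64; sellers receive 43; quantity = 268.

Before the tax: set 332 − P = 2P + 182 → P* = 50, Q* = 282.
With the tax collected from buyers, demand (in seller-price terms) shifts: Qd = 332 − (P + 21).
Solving gives Q = 268 with buyers paying 64 and sellers receiving 43 (the 21 wedge).
The less price-elastic side of the market bears the larger share of a per-unit tax.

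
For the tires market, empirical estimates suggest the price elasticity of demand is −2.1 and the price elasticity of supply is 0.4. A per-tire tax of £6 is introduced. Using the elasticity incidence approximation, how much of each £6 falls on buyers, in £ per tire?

Incidence ratio: buyers' share ≈ εs / (εs + |εd|) = 0.4 / (0.4 + 2.1) = 0.16.
So buyers bear ≈ 0.16 × £6 = £0.96; sellers bear £5.04.

Buyers bear ≈ £0.96 per tire.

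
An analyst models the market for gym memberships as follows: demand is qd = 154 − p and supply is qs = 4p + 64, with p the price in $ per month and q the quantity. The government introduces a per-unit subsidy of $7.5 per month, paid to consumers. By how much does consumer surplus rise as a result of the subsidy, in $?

Before the subsidy: set 154 − p = 4p + 64 → p* = $18, q* = 136.
With a per-unit subsidy paid to consumers, each effectively pays p − 7.5, so demand becomes qd = 154 − (p − 7.5).
New equilibrium: consumers pay $12, producers receive $19.5, q = 142. (Wedge: pb − ps = −7.5.)
ΔCS is the trapezoid between Q = 142 and Q = 136 of height $6: ½ · (136 + 142) · 6 = $834.

Consumer surplus rises by $834.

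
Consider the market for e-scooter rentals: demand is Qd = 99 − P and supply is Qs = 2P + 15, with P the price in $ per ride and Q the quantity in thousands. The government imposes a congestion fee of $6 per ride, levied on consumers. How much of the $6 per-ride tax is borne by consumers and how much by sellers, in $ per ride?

Before the tax: set 99 − P = 2P + 15 → P* = $28, Q* = 71.
With the tax collected from consumers, demand (in seller-price terms) shifts: Qd = 99 − (P + 6).
Solving gives Q = 67 with consumers paying $32 and sellers receiving $26 (the $6 wedge).
Burden on consumers: $4; on sellers: $2. (They sum to $6.)
The less price-elastic side of the market bears the larger share of a per-unit tax.

Consumers bear $4 per ride; sellers bear $2 per ride.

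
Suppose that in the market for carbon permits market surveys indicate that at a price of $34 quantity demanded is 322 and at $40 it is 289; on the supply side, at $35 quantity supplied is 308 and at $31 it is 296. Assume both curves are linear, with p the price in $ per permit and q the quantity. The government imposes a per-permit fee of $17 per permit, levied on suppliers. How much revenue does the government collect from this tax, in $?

Demand slope: (289 − 322)/(40 − 34) = -5.5, so qd = 509 − 5.5p.
Supply slope: (296 − 308)/(31 − 35) = 3, so qs = 3p + 203.
Without the tax, 509 − 5.5p = 3p + 203 gives 8.5p = 306, so p* = $36 and q* = 311.
With the tax collected from suppliers, supply shifts: qs = 3(p − 17) + 203.
Solving gives q = 278 with consumers paying $42 and suppliers receiving $25 (the $17 wedge).
Revenue = t · Q = 17 · 278 = $4726.

Tax revenue = $4726.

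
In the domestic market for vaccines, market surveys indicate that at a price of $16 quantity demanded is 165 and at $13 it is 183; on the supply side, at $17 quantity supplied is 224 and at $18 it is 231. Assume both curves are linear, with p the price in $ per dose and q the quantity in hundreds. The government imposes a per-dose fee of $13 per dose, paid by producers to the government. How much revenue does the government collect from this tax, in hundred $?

Tax revenue = $1911 hundred.

Demand slope: (183 − 165)/(13 − 16) = -6, so qd = 261 − 6p.
Supply slope: (231 − 224)/(18 − 17) = 7, so qs = 7p + 105.
Without the tax, 261 − 6p = 7p + 105 gives 13p = 156, so p* = $12 and q* = 189.
With the tax collected from producers, supply shifts: qs = 7(p − 13) + 105.
Solving gives q = 147 with consumers paying $19 and producers receiving $6 (the $13 wedge).
Revenue = t · Q = 13 · 147 = $1911.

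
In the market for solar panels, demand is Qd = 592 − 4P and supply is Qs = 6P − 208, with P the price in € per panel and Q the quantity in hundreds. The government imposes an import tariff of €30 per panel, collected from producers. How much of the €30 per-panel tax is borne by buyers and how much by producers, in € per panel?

Buyers bear €18 per panel; producers bear €12 per panel.

Without the tax, 592 − 4P = 6P − 208 gives 10P = 800, so P* = €80 and Q* = 272.
With the tax collected from producers, supply shifts: Qs = 6(P − 30) − 208.
New equilibrium: buyers pay €98, producers receive €68, Q = 200. (Wedge: Pb − Ps = 30.)
Burden on buyers: €18; on producers: €12. (They sum to €30.)
The less price-elastic side of the market bears the larger share of a per-unit tax.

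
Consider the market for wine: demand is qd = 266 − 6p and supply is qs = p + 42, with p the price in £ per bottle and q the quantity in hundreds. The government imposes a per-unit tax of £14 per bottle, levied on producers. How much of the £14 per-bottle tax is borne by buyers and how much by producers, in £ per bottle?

Buyers bear £2 per bottle; producers bear £12 per bottle.

Before the tax: set 266 − 6p = p + 42 → p* = £32, q* = 74.
With the tax collected from producers, supply shifts: qs = (p − 14) + 42.
New equilibrium: buyers pay £34, producers receive £20, q = 62. (Wedge: pb − ps = 14.)
Burden on buyers: £2; on producers: £12. (They sum to £14.)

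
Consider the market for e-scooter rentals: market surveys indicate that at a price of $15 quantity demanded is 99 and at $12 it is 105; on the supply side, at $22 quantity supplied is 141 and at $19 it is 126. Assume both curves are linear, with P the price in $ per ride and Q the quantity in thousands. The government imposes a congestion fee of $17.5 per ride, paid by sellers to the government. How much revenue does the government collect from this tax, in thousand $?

Tax revenue = $1330 thousand.

Demand slope: (105 − 99)/(12 − 15) = -2, so Qd = 129 − 2P.
Supply slope: (126 − 141)/(19 − 22) = 5, so Qs = 5P + 31.
Without the tax, 129 − 2P = 5P + 31 gives 7P = 98, so P* = $14 and Q* = 101.
With the tax collected from sellers, supply shifts: Qs = 5(P − 17.5) + 31.
Solving gives Q = 76 with consumers paying $26.5 and sellers receiving $9 (the $17.5 wedge).
Revenue = t · Q = 17.5 · 76 = $1330.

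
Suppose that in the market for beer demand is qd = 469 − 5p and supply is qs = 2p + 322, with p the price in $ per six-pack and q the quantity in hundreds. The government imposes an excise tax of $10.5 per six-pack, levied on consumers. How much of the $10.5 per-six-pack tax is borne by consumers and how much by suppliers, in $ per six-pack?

Without the tax, 469 − 5p = 2p + 322 gives 7p = 147, so p* = $21 and q* = 364.
With the tax collected from consumers, demand (in seller-price terms) shifts: qd = 469 − 5(p + 10.5).
Solving gives q = 349 with consumers paying $24 and suppliers receiving $13.5 (the $10.5 wedge).
Burden on consumers: $3; on suppliers: $7.5. (They sum to $10.5.)

Consumers bear $3 per six-pack; suppliers bear $7.5 per six-pack.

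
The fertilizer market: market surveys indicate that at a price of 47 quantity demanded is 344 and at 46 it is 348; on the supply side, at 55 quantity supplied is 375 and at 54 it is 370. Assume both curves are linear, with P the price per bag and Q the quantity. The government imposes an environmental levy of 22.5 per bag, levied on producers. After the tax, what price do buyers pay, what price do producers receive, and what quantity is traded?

Buyers pay 60.5; producers receive 38; quantity = 290.

Demand slope: (348 − 344)/(46 − 47) = -4, so Qd = 532 − 4P.
Supply slope: (370 − 375)/(54 − 55) = 5, so Qs = 5P + 100.
Without the tax, 532 − 4P = 5P + 100 gives 9P = 432, so P* = 48 and Q* = 340.
With the tax collected from producers, supply shifts: Qs = 5(P − 22.5) + 100.
New equilibrium: buyers pay 60.5, producers receive 38, Q = 290. (Wedge: Pb − Ps = 22.5.)
The less price-elastic side of the market bears the larger share of a per-unit tax.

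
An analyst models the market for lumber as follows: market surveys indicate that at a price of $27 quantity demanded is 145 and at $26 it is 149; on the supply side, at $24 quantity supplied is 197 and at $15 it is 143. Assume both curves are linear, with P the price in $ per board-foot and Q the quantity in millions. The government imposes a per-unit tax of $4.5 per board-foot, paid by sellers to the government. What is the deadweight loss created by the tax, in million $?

Demand slope: (149 − 145)/(26 − 27) = -4, so Qd = 253 − 4P.
Supply slope: (143 − 197)/(15 − 24) = 6, so Qs = 6P + 53.
Without the tax, 253 − 4P = 6P + 53 gives 10P = 200, so P* = $20 and Q* = 173.
With the tax collected from sellers, supply shifts: Qs = 6(P − 4.5) + 53.
New equilibrium: buyers pay $22.7, sellers receive $18.2, Q = 162.2. (Wedge: Pb − Ps = 4.5.)
Quantity falls by |ΔQ| = |173 − 162.2| = 10.8.
DWL = ½ · t · |ΔQ| = ½ · 4.5 · 10.8 = $24.3.

Deadweight loss = $24.3 million.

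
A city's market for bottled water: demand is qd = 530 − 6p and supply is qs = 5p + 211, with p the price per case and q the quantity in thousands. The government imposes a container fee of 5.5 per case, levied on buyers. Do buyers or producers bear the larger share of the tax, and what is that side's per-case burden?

Producers bear the larger share: 3 per case.

Before the tax: set 530 − 6p = 5p + 211 → p* = 29, q* = 356.
With the tax collected from buyers, demand (in seller-price terms) shifts: qd = 530 − 6(p + 5.5).
Solving gives q = 341 with buyers paying 31.5 and producers receiving 26 (the 5.5 wedge).
Per-case burden: buyers 2.5, producers 3.
Producers take the larger share because supply is less price-elastic here (demand slope 6 vs supply slope 5).
The less price-elastic side of the market bears the larger share of a per-unit tax.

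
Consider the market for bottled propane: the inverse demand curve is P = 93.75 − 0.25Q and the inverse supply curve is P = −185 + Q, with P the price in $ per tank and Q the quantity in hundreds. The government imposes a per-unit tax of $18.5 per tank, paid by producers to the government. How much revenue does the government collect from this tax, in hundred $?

Rewrite in direct form: Qd = 375 − 4P and Qs = P + 185.
Before the tax: set 375 − 4P = P + 185 → P* = $38, Q* = 223.
With the tax collected from producers, supply shifts: Qs = (P − 18.5) + 185.
New equilibrium: buyers pay $41.7, producers receive $23.2, Q = 208.2. (Wedge: Pb − Ps = 18.5.)
Revenue = t · Q = 18.5 · 208.2 = $3851.7.

Tax revenue = $3851.7 hundred.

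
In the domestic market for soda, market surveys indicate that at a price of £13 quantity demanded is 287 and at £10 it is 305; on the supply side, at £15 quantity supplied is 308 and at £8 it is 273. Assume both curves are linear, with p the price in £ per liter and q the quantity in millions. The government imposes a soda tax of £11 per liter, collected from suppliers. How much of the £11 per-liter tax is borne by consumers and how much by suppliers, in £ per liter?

Consumers bear £5 per liter; suppliers bear £6 per liter.

Demand slope: (305 − 287)/(10 − 13) = -6, so qd = 365 − 6p.
Supply slope: (273 − 308)/(8 − 15) = 5, so qs = 5p + 233.
Without the tax, 365 − 6p = 5p + 233 gives 11p = 132, so p* = £12 and q* = 293.
With the tax collected from suppliers, supply shifts: qs = 5(p − 11) + 233.
Solving gives q = 263 with consumers paying £17 and suppliers receiving £6 (the £11 wedge).
Burden on consumers: £5; on suppliers: £6. (They sum to £11.)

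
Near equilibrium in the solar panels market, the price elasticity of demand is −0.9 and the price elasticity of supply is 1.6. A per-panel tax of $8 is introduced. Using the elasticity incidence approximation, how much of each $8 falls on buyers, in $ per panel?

Incidence ratio: buyers' share ≈ εs / (εs + |εd|) = 1.6 / (1.6 + 0.9) = 0.64.
So buyers bear ≈ 0.64 × $8 = $5.12; sellers bear $2.88.

Buyers bear ≈ $5.12 per panel.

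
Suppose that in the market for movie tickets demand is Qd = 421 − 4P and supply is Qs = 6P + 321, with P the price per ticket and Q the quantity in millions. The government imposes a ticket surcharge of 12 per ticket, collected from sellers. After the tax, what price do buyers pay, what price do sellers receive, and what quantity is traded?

Buyers pay 17.2; sellers receive 5.2; quantity = 352.2.

Before the tax: set 421 − 4P = 6P + 321 → P* = 10, Q* = 381.
With the tax collected from sellers, supply shifts: Qs = 6(P − 12) + 321.
New equilibrium: buyers pay 17.2, sellers receive 5.2, Q = 352.2. (Wedge: Pb − Ps = 12.)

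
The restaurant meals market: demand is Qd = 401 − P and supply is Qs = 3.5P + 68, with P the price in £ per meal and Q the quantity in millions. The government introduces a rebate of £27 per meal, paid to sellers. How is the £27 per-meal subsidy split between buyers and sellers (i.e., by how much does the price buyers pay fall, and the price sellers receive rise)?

Buyers gain £21 per meal; sellers gain £6 per meal.

Before the subsidy: set 401 − P = 3.5P + 68 → P* = £74, Q* = 327.
With a per-unit subsidy paid to sellers, each receives P + 27 per unit sold, so supply becomes Qs = 3.5(P + 27) + 68.
New equilibrium: buyers pay £53, sellers receive £80, Q = 348. (Wedge: Pb − Ps = −27.)
Gain to buyers: £21; to sellers: £6. (They sum to £27.)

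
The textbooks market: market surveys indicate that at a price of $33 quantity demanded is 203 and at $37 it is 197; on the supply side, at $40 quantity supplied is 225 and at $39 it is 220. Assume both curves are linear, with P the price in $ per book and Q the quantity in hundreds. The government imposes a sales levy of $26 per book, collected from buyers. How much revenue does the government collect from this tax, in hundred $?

Tax revenue = $4420 hundred.

Demand slope: (197 − 203)/(37 − 33) = -1.5, so Qd = 252.5 − 1.5P.
Supply slope: (220 − 225)/(39 − 40) = 5, so Qs = 5P + 25.
Without the tax, 252.5 − 1.5P = 5P + 25 gives 6.5P = 227.5, so P* = $35 and Q* = 200.
With the tax collected from buyers, demand (in seller-price terms) shifts: Qd = 252.5 − 1.5(P + 26).
Solving gives Q = 170 with buyers paying $55 and producers receiving $29 (the $26 wedge).
Revenue = t · Q = 26 · 170 = $4420.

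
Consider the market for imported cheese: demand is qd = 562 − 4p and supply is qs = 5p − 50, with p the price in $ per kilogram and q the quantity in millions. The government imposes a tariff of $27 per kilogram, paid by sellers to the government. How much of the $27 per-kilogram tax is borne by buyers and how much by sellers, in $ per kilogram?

Before the tax: set 562 − 4p = 5p − 50 → p* = $68, q* = 290.
With the tax collected from sellers, supply shifts: qs = 5(p − 27) − 50.
New equilibrium: buyers pay $83, sellers receive $56, q = 230. (Wedge: pb − ps = 27.)
Burden on buyers: $15; on sellers: $12. (They sum to $27.)
The less price-elastic side of the market bears the larger share of a per-unit tax.

Buyers bear $15 per kilogram; sellers bear $12 per kilogram.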